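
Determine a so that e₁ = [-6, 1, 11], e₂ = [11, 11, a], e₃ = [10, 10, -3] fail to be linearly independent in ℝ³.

a = -33/10

Place the vectors as rows of a 3×3 matrix; dependence ⇔ determinant zero.
The determinant works out to 70*a + 231.
Setting this to zero gives a = -33/10.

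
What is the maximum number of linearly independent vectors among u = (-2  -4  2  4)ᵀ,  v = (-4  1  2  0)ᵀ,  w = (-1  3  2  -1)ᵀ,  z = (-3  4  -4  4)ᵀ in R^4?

Apply Gaussian elimination to the matrix whose rows are u, v, w, z.
Reduction leaves 4 leading entries, giving rank 4.

4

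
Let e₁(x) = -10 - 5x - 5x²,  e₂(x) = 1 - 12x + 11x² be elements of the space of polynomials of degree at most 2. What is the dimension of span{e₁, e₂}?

Pass to coordinate vectors with respect to the basis {1, x, x²}.
Apply Gaussian elimination to the matrix whose rows are e₁, e₂.
Exactly 2 pivots survive; hence the rank is 2.

2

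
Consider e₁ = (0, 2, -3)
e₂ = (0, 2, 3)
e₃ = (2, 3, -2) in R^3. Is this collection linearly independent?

Place the vectors as rows of a 3×3 matrix and reduce to echelon form.
The reduction yields 3 nonzero rows, so the rank is 3.
Since rank = 3 (the number of vectors), the set is linearly independent.

linearly independent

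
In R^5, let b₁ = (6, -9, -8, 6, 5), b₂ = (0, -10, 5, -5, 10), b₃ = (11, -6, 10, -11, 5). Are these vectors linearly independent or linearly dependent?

Row-reduce the matrix whose columns are b₁, b₂, b₃.
The reduction yields 3 nonzero rows, so the rank is 3.
Since rank = 3 (the number of vectors), the set is linearly independent.

linearly independent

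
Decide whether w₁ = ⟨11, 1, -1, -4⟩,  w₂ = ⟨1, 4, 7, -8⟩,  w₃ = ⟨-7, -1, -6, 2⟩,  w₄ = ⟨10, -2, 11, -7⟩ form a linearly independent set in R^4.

linearly independent

Place the vectors as rows of a 4×4 matrix and reduce to echelon form.
The reduction yields 4 nonzero rows, so the rank is 4.
Since rank = 4 (the number of vectors), the set is linearly independent.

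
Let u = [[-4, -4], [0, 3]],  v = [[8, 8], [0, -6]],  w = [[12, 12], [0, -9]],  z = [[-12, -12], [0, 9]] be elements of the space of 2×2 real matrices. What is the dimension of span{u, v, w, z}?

Represent each element by its coordinate vector in ℝ⁴.
Put the 4×4 matrix [u|v|w|z] into echelon form.
Reduction leaves 1 leading entry, giving rank 1.

dim = 1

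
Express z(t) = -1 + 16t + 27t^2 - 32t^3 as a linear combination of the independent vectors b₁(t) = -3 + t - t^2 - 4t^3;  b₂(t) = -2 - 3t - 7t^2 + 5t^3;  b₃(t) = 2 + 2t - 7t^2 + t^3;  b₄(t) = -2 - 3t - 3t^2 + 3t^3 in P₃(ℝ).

Identify each element with its coordinate vector in ℝ⁴ via {1, t, …, t^3}.
Solve the system with b₁, b₂, b₃, b₄ as columns and z as the right-hand side.
Back-substitution yields (c₁, …, c₄) = (3, -2, -1, -3).

z = 3b₁ - 2b₂ - b₃ - 3b₄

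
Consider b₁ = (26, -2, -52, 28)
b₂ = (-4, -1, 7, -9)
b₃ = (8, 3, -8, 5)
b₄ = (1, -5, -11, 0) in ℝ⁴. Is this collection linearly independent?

The matrix [b₁|b₂|b₃|b₄] has determinant 0.
A zero determinant means the columns are linearly dependent.
Indeed b₁ + 2b₂ - 2b₃ - 2b₄ = 0.

linearly dependent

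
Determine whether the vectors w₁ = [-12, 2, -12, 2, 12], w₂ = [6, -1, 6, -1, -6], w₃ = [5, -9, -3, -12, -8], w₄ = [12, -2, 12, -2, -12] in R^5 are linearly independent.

One vector is a scalar multiple of another, so the set is dependent.

linearly dependent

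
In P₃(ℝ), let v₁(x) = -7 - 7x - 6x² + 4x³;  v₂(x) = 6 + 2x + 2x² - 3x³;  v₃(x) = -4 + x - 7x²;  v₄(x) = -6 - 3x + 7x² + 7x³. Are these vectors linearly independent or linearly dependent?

linearly independent

Take coordinates with respect to the standard basis {1, x, …, x³}.
Form the 4×4 matrix with these as columns; its determinant is -338.
A nonzero determinant means the columns are linearly independent.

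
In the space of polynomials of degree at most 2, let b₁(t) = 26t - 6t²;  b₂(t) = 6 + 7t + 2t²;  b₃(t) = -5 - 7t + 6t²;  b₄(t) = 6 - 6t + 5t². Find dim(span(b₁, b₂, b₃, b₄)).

dim = 3

Represent each element by its coordinate vector in ℝ³.
Form the matrix with b₁, b₂, b₃, b₄ as columns and reduce.
Exactly 3 pivots survive; hence the rank is 3.
(With 4 elements in a 3-dimensional space the rank is at most 3.)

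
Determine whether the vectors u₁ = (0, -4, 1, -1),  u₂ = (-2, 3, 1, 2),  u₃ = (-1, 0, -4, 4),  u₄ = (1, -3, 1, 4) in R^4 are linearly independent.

linearly independent

The matrix [u₁|u₂|u₃|u₄] has determinant 240.
A nonzero determinant means the columns are linearly independent.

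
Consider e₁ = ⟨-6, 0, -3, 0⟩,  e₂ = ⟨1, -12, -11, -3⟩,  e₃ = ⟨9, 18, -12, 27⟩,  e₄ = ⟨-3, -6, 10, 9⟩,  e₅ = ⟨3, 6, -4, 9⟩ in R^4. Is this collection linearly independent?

linearly dependent

There are 5 vectors in a 4-dimensional space, so they cannot be linearly independent.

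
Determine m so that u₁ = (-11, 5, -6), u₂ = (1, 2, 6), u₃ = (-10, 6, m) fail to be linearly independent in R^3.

m = -20/9

Dependence holds iff the 3×3 matrix [u₁ u₂ u₃] is singular.
Cofactor expansion gives det = -27*m - 60.
This vanishes exactly when m = -20/9.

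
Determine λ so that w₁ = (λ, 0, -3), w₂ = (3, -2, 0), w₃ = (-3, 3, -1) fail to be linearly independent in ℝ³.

The set is linearly dependent precisely when det[w₁; w₂; w₃] = 0.
Expanding, det = 2*λ - 9.
This vanishes exactly when λ = 9/2.

λ = 9/2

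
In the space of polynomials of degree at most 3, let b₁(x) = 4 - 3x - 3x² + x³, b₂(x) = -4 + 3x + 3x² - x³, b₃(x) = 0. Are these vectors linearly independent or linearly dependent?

linearly dependent

Take coordinates with respect to the standard basis {1, x, …, x³}.
One of the vectors is the zero vector, so the set is linearly dependent.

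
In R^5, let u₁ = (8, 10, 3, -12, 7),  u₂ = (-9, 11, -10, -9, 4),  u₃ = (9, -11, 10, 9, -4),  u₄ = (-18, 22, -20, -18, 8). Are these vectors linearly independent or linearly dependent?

One vector is a scalar multiple of another, so the set is dependent.

linearly dependent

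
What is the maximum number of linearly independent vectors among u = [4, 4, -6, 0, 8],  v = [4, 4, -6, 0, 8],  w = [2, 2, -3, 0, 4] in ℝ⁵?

1

Row-reduce the 3×5 matrix with these as rows.
Exactly 1 pivot survives; hence the rank is 1.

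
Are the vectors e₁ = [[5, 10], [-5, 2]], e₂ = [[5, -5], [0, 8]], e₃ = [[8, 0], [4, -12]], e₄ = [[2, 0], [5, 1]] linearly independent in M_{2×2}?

linearly independent

Take coordinates with respect to the standard basis {E₁₁, E₁₂, E₂₁, E₂₂}.
Form the 4×4 matrix with these as columns; its determinant is -8480.
A nonzero determinant means the columns are linearly independent.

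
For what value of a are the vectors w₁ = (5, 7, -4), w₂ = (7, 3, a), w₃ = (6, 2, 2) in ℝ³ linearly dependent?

The set is linearly dependent precisely when det[w₁; w₂; w₃] = 0.
Cofactor expansion gives det = 32*a - 52.
This vanishes exactly when a = 13/8.

a = 13/8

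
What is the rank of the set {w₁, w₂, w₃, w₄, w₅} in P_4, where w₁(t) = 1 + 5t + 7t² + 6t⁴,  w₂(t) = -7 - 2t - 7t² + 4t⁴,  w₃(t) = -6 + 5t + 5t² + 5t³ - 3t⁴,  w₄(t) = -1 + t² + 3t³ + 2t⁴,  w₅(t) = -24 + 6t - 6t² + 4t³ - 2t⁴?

4

Represent each element by its coordinate vector in ℝ⁵.
Apply Gaussian elimination to the matrix whose rows are w₁, w₂, w₃, w₄, w₅.
There are 4 pivot columns, so rank = 4.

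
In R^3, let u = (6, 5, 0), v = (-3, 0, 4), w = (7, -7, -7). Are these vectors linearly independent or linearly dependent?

The matrix [u|v|w] has determinant 203.
A nonzero determinant means the columns are linearly independent.

linearly independent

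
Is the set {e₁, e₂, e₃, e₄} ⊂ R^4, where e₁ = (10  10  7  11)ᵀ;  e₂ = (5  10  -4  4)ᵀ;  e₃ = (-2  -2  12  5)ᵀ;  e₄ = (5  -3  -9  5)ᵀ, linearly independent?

linearly independent

Place the vectors as rows of a 4×4 matrix and reduce to echelon form.
The reduction yields 4 nonzero rows, so the rank is 4.
Since rank = 4 (the number of vectors), the set is linearly independent.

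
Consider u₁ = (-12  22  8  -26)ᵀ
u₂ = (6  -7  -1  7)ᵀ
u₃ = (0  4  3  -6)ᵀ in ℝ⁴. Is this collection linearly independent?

Place the vectors as rows of a 3×4 matrix and reduce to echelon form.
The reduction yields 2 nonzero rows, so the rank is 2.
Since rank 2 < 3, the set is linearly dependent.

linearly dependent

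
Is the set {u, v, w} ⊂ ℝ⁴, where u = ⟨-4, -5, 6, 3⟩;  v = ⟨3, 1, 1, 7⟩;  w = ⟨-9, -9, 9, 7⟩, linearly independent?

linearly independent

Row-reduce the matrix whose columns are u, v, w.
The reduction yields 3 nonzero rows, so the rank is 3.
Since rank = 3 (the number of vectors), the set is linearly independent.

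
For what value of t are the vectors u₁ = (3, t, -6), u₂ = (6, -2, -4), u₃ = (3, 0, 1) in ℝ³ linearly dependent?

t = -7/3

The vectors are dependent exactly when the determinant of the matrix with rows u₁, u₂, u₃ vanishes.
The determinant works out to -18*t - 42.
Setting this to zero gives t = -7/3.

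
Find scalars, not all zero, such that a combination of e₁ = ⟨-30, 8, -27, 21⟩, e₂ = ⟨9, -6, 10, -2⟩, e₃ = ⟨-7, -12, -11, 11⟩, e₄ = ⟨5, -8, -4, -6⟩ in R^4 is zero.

Set up α₁e₁ + … + α₄e₄ = 0 and solve the homogeneous system.
The free variable yields coefficients (1, 2, -1, 1) (any nonzero multiple also works).

e₁ + 2e₂ - e₃ + e₄ = 0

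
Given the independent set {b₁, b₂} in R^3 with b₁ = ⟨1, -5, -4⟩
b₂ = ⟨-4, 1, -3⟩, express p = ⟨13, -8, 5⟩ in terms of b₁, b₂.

p = b₁ - 3b₂

Set up the augmented matrix [b₁ | b₂ | p] and row-reduce.
The system has the unique solution (c₁, c₂) = (1, -3).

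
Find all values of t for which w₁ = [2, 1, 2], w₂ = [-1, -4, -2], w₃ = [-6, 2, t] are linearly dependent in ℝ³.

Dependence holds iff the 3×3 matrix [w₁ w₂ w₃] is singular.
Expanding, det = -7*t - 32.
Solving -7*t - 32 = 0 yields t = -32/7.

t = -32/7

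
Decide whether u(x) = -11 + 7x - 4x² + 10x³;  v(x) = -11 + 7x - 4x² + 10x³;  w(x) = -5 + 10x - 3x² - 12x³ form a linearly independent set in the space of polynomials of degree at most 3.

linearly dependent

Write each element as a coordinate vector in ℝ⁴ using {1, x, …, x³}.
Two of the vectors are equal, giving an immediate dependence.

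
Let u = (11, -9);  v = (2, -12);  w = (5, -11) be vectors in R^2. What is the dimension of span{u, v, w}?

dim = 2

Row-reduce the 3×2 matrix with these as rows.
The echelon form has 2 nonzero rows, so the rank is 2.
(With 3 elements in a 2-dimensional space the rank is at most 2.)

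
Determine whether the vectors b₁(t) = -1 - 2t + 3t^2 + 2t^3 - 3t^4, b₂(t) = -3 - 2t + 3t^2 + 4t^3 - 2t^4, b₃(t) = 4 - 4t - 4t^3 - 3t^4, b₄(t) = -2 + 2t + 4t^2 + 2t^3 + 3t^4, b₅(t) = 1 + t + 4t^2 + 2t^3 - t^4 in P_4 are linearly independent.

Write each element as a coordinate vector in ℝ⁵ using {1, t, …, t^4}.
Form the 5×5 matrix with these as columns; its determinant is -324.
A nonzero determinant means the columns are linearly independent.

linearly independent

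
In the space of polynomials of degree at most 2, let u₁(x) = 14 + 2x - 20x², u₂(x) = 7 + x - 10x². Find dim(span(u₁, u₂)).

Use coordinates relative to {1, x, x²}.
Put the 3×2 matrix [u₁|u₂] into echelon form.
There is 1 pivot column, so rank = 1.

1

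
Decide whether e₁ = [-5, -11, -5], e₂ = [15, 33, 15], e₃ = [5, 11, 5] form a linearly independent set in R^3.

One vector is a scalar multiple of another, so the set is dependent.

linearly dependent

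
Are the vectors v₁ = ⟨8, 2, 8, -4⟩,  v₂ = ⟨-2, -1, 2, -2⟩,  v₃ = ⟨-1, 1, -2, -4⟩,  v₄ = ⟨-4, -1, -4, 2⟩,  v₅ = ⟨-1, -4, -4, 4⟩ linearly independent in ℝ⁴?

linearly dependent

There are 5 vectors in a 4-dimensional space, so they cannot be linearly independent.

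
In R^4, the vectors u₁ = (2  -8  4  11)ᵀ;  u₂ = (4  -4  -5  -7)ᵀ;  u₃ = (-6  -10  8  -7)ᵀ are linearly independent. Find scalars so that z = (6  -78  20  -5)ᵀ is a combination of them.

Set up the augmented matrix [u₁ | u₂ | u₃ | z] and row-reduce.
Row-reducing the augmented matrix gives the unique coefficients (c₁, c₂, c₃) = (4, 4, 3).

z = 4u₁ + 4u₂ + 3u₃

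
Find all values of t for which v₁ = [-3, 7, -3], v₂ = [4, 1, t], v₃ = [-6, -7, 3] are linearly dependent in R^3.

t = -3/7

The set is linearly dependent precisely when det[v₁; v₂; v₃] = 0.
Cofactor expansion gives det = -63*t - 27.
This vanishes exactly when t = -3/7.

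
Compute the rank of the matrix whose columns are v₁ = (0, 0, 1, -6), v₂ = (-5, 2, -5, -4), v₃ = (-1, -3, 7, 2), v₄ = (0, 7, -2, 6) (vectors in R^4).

Put the 4×4 matrix [v₁|v₂|v₃|v₄] into echelon form.
The echelon form has 4 nonzero rows, so the rank is 4.

4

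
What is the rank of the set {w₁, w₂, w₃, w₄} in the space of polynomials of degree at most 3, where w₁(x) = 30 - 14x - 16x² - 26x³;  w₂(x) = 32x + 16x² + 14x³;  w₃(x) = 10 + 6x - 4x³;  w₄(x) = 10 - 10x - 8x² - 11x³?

Use coordinates relative to {1, x, …, x³}.
Apply Gaussian elimination to the matrix whose rows are w₁, w₂, w₃, w₄.
The echelon form has 2 nonzero rows, so the rank is 2.

rank 2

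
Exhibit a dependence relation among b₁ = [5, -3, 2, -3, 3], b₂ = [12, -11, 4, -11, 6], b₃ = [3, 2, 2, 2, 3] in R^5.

3b₁ - b₂ - b₃ = 0

Row-reduce the matrix with b₁, b₂, b₃ as columns; the null space gives the coefficients.
The free variable yields coefficients (3, -1, -1) (any nonzero multiple also works).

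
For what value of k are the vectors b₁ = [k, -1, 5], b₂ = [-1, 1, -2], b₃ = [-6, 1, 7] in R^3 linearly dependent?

k = -2/3

Dependence holds iff the 3×3 matrix [b₁ b₂ b₃] is singular.
The determinant works out to 9*k + 6.
Solving 9*k + 6 = 0 yields k = -2/3.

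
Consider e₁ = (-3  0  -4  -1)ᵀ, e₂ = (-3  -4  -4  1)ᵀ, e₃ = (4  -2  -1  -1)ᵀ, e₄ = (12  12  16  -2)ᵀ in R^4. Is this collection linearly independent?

linearly dependent

Place the vectors as rows of a 4×4 matrix and reduce to echelon form.
The reduction yields 3 nonzero rows, so the rank is 3.
Since rank 3 < 4, the set is linearly dependent.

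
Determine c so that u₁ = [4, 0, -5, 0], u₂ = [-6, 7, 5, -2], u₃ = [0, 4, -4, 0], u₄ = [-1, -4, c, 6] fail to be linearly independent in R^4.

Dependence holds iff the 4×4 matrix [u₁ u₂ u₃ u₄] is singular.
Cofactor expansion gives det = -32*c - 264.
Setting this to zero gives c = -33/4.

c = -33/4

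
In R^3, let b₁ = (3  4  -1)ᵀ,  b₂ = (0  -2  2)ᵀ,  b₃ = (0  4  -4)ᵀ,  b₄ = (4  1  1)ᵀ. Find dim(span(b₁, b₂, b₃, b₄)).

Apply Gaussian elimination to the matrix whose rows are b₁, b₂, b₃, b₄.
Reduction leaves 3 leading entries, giving rank 3.
(With 4 elements in a 3-dimensional space the rank is at most 3.)

dim = 3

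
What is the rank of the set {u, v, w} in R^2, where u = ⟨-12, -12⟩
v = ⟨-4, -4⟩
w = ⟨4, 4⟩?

Row-reduce the 3×2 matrix with these as rows.
There is 1 pivot column, so rank = 1.
(With 3 elements in a 2-dimensional space the rank is at most 2.)

1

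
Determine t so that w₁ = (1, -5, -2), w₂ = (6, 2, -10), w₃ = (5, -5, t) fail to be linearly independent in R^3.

t = -35/4

Dependence holds iff the 3×3 matrix [w₁ w₂ w₃] is singular.
Expanding, det = 32*t + 280.
This vanishes exactly when t = -35/4.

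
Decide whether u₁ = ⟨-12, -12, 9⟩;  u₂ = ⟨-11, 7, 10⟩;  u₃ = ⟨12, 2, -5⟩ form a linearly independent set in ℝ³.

linearly independent

The matrix [u₁|u₂|u₃] has determinant -1074.
A nonzero determinant means the columns are linearly independent.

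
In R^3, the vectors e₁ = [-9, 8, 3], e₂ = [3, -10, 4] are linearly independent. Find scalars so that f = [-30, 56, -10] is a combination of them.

f = 2e₁ - 4e₂

Write f = α₁e₁ + α₂e₂ and equate components.
Row-reducing the augmented matrix gives the unique coefficients (α₁, α₂) = (2, -4).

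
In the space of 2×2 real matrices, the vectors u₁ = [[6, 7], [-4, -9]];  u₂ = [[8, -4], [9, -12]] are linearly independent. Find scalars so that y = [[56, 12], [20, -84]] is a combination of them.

y = 4u₁ + 4u₂

Work in coordinates with respect to the standard basis {E₁₁, E₁₂, E₂₁, E₂₂}.
Write y = α₁u₁ + α₂u₂ and equate components.
The system has the unique solution (α₁, α₂) = (4, 4).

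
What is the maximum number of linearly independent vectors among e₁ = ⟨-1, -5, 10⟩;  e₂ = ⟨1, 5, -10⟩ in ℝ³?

Apply Gaussian elimination to the matrix whose rows are e₁, e₂.
The echelon form has 1 nonzero row, so the rank is 1.

1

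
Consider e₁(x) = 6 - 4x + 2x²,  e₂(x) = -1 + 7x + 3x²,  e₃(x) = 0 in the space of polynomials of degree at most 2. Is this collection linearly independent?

Write each element as a coordinate vector in ℝ³ using {1, x, x²}.
One of the vectors is the zero vector, so the set is linearly dependent.

linearly dependent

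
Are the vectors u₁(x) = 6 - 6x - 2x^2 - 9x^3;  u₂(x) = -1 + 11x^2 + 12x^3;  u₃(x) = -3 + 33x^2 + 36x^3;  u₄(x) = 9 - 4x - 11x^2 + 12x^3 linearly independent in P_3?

linearly dependent

Take coordinates with respect to the standard basis {1, x, …, x^3}.
One vector is a scalar multiple of another, so the set is dependent.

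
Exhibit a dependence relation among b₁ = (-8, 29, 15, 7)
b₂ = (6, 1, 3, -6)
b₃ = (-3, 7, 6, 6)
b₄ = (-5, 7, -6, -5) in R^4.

Write the vectors as columns of a matrix and find a nonzero vector in its null space.
A generator of the null space is (1, -1, -3, -1).

b₁ - b₂ - 3b₃ - b₄ = 0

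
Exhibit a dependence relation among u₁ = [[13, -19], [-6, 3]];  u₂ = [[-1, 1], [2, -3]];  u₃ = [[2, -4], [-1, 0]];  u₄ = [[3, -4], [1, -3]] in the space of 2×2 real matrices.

u₁ + 3u₂ - 2u₃ - 2u₄ = 0

Write each element as a vector in ℝ⁴ using {E₁₁, E₁₂, E₂₁, E₂₂}.
Write the vectors as columns of a matrix and find a nonzero vector in its null space.
A generator of the null space is (1, 3, -2, -2).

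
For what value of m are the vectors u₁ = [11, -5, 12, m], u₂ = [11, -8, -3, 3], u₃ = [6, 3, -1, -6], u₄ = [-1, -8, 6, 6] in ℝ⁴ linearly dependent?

The vectors are dependent exactly when the determinant of the matrix with rows u₁, u₂, u₃, u₄ vanishes.
Expanding, det = -525*m - 3375.
Solving -525*m - 3375 = 0 yields m = -45/7.

m = -45/7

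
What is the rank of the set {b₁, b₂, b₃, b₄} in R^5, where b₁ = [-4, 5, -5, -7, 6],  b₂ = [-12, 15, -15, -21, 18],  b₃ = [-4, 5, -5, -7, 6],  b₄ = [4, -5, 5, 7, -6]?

Put the 5×4 matrix [b₁|b₂|b₃|b₄] into echelon form.
Reduction leaves 1 leading entry, giving rank 1.

rank 1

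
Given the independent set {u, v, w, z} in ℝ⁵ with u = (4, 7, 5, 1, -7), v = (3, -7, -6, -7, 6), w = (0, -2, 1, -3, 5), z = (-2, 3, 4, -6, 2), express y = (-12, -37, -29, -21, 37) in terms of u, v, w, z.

Since u, v, w, z are independent, the coefficients expressing y are uniquely determined by a linear system.
Back-substitution yields (a₁, …, a₄) = (-4, 2, -1, 1).

y = -4u + 2v - w + z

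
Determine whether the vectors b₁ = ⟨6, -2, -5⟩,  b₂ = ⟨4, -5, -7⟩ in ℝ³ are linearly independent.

Place the vectors as rows of a 2×3 matrix and reduce to echelon form.
The reduction yields 2 nonzero rows, so the rank is 2.
Since rank = 2 (the number of vectors), the set is linearly independent.

linearly independent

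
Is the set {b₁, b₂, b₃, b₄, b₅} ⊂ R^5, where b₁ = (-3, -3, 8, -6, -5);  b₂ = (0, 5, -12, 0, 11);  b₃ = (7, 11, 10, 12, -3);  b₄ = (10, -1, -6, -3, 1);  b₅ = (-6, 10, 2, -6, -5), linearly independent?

linearly independent

Place the vectors as rows of a 5×5 matrix and reduce to echelon form.
The reduction yields 5 nonzero rows, so the rank is 5.
Since rank = 5 (the number of vectors), the set is linearly independent.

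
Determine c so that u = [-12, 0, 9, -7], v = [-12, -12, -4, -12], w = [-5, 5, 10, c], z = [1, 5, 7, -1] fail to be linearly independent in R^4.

c = -15/7

The set is linearly dependent precisely when det[u; v; w; z] = 0.
The determinant works out to -336*c - 720.
This vanishes exactly when c = -15/7.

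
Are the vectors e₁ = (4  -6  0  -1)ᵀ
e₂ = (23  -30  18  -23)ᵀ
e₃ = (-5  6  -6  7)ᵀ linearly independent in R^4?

linearly dependent

Place the vectors as rows of a 3×4 matrix and reduce to echelon form.
The reduction yields 2 nonzero rows, so the rank is 2.
Since rank 2 < 3, the set is linearly dependent.
Indeed 2e₁ - e₂ - 3e₃ = 0.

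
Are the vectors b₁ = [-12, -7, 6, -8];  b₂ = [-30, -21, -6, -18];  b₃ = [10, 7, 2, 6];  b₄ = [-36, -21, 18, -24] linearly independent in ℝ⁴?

Form the 4×4 matrix with these as columns; its determinant is 0.
A zero determinant means the columns are linearly dependent.
Indeed b₂ + 3b₃ = 0.

linearly dependent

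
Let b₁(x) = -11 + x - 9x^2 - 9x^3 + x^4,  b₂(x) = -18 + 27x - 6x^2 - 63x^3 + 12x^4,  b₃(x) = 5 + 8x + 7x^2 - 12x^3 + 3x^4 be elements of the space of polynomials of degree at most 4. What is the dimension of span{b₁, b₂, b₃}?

Pass to coordinate vectors with respect to the basis {1, x, …, x^4}.
Apply Gaussian elimination to the matrix whose rows are b₁, b₂, b₃.
The echelon form has 2 nonzero rows, so the rank is 2.

dim = 2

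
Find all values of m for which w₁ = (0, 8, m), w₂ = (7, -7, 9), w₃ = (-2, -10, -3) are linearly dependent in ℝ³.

The set is linearly dependent precisely when det[w₁; w₂; w₃] = 0.
Cofactor expansion gives det = 24 - 84*m.
Setting this to zero gives m = 2/7.

m = 2/7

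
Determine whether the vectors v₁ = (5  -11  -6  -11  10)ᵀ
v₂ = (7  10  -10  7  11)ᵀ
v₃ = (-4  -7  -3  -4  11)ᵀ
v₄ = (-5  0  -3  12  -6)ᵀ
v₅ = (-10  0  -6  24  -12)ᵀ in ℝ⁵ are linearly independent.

One vector is a scalar multiple of another, so the set is dependent.

linearly dependent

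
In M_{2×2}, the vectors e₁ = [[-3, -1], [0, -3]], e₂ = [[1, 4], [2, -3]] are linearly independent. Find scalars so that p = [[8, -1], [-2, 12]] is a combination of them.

p = -3e₁ - e₂

Take coordinate vectors relative to {E₁₁, E₁₂, E₂₁, E₂₂}.
Set up the augmented matrix [e₁ | e₂ | p] and row-reduce.
Row-reducing the augmented matrix gives the unique coefficients (c₁, c₂) = (-3, -1).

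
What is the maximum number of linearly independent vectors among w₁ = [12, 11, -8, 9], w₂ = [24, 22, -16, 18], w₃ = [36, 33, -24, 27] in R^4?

1

Form the matrix with w₁, w₂, w₃ as columns and reduce.
Reduction leaves 1 leading entry, giving rank 1.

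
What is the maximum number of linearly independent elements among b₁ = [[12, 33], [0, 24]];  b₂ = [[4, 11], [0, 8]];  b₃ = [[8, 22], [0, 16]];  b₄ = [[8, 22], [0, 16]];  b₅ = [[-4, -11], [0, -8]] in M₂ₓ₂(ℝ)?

1

Pass to coordinate vectors with respect to the basis {E₁₁, E₁₂, E₂₁, E₂₂}.
Apply Gaussian elimination to the matrix whose rows are b₁, b₂, b₃, b₄, b₅.
Reduction leaves 1 leading entry, giving rank 1.
(With 5 elements in a 4-dimensional space the rank is at most 4.)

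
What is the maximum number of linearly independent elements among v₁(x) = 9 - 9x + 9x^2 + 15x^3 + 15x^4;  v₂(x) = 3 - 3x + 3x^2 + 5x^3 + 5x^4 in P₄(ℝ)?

1

Pass to coordinate vectors with respect to the basis {1, x, …, x^4}.
Form the matrix with v₁, v₂ as columns and reduce.
There is 1 pivot column, so rank = 1.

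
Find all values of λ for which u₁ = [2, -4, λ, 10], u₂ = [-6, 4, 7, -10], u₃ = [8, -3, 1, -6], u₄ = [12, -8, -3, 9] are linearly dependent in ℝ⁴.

The set is linearly dependent precisely when det[u₁; u₂; u₃; u₄] = 0.
The determinant works out to 154*λ - 198.
Solving 154*λ - 198 = 0 yields λ = 9/7.

λ = 9/7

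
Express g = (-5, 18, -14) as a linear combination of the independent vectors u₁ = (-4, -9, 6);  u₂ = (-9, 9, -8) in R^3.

g = -u₁ + u₂

Solve the system with u₁, u₂ as columns and g as the right-hand side.
Back-substitution yields (α₁, α₂) = (-1, 1).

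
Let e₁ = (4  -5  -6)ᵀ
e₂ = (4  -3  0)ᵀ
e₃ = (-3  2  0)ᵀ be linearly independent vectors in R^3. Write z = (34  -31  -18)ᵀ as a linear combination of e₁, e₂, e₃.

Solve the system with e₁, e₂, e₃ as columns and z as the right-hand side.
Back-substitution yields (c₁, c₂, c₃) = (3, 4, -2).

z = 3e₁ + 4e₂ - 2e₃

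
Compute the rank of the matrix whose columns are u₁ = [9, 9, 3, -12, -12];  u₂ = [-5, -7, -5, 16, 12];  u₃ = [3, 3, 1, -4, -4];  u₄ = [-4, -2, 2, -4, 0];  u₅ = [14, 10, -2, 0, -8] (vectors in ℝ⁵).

Form the matrix with u₁, u₂, u₃, u₄, u₅ as columns and reduce.
Reduction leaves 2 leading entries, giving rank 2.

2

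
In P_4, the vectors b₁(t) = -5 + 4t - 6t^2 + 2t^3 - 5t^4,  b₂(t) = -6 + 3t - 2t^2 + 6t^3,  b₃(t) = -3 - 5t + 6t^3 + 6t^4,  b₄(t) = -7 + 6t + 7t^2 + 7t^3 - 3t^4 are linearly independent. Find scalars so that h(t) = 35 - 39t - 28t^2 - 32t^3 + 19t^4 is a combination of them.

h = b₁ - 3b₂ + 2b₃ - 4b₄

Take coordinate vectors relative to {1, t, …, t^4}.
Solve the system with b₁, b₂, b₃, b₄ as columns and h as the right-hand side.
The system has the unique solution (c₁, …, c₄) = (1, -3, 2, -4).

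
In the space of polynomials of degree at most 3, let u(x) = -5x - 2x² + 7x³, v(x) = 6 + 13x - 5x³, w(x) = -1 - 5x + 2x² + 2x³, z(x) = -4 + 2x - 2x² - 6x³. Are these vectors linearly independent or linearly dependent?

Take coordinates with respect to the standard basis {1, x, …, x³}.
Form the 4×4 matrix with these as columns; its determinant is 0.
A zero determinant means the columns are linearly dependent.

linearly dependent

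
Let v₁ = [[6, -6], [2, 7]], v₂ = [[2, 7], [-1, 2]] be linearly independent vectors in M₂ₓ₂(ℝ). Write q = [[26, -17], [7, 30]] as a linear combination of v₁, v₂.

q = 4v₁ + v₂

Identify each element with its coordinate vector in ℝ⁴ via {E₁₁, E₁₂, E₂₁, E₂₂}.
Set up the augmented matrix [v₁ | v₂ | q] and row-reduce.
The system has the unique solution (c₁, c₂) = (4, 1).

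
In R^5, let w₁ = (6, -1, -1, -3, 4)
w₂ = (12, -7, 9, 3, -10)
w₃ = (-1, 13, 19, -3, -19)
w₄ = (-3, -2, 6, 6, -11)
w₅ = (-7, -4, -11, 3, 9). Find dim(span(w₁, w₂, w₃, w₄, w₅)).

dim = 3

Apply Gaussian elimination to the matrix whose rows are w₁, w₂, w₃, w₄, w₅.
The echelon form has 3 nonzero rows, so the rank is 3.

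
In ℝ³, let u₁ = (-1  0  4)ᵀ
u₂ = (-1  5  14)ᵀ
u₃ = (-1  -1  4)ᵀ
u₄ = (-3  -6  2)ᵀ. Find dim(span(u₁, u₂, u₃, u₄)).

Put the 3×4 matrix [u₁|u₂|u₃|u₄] into echelon form.
Reduction leaves 3 leading entries, giving rank 3.
(With 4 elements in a 3-dimensional space the rank is at most 3.)

dim = 3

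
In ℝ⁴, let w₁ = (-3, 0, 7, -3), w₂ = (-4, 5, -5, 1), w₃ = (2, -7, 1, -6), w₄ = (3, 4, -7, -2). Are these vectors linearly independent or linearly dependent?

Place the vectors as rows of a 4×4 matrix and reduce to echelon form.
The reduction yields 4 nonzero rows, so the rank is 4.
Since rank = 4 (the number of vectors), the set is linearly independent.

linearly independent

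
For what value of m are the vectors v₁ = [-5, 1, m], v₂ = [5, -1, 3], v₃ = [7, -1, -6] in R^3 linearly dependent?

m = -3

The set is linearly dependent precisely when det[v₁; v₂; v₃] = 0.
Cofactor expansion gives det = 2*m + 6.
This vanishes exactly when m = -3.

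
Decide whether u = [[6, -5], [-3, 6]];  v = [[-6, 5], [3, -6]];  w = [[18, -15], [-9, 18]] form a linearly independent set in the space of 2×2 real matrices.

linearly dependent

Take coordinates with respect to the standard basis {E₁₁, E₁₂, E₂₁, E₂₂}.
Place the vectors as rows of a 3×4 matrix and reduce to echelon form.
The reduction yields 1 nonzero row, so the rank is 1.
Since rank 1 < 3, the set is linearly dependent.
Indeed u + v = 0.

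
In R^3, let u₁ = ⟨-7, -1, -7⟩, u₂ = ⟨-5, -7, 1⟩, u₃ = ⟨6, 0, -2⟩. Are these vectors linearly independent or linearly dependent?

Row-reduce the matrix whose columns are u₁, u₂, u₃.
The reduction yields 3 nonzero rows, so the rank is 3.
Since rank = 3 (the number of vectors), the set is linearly independent.

linearly independent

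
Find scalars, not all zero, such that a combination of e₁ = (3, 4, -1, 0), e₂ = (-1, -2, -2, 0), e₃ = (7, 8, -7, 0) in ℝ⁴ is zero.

Solve the homogeneous system with e₁, e₂, e₃ as columns by row-reducing the coefficient matrix.
A generator of the null space is (3, 2, -1).

3e₁ + 2e₂ - e₃ = 0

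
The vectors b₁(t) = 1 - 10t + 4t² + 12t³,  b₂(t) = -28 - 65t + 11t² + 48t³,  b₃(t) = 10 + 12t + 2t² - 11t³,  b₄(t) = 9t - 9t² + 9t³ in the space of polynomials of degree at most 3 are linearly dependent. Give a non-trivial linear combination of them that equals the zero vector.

Pass to coordinate vectors relative to the basis {1, t, …, t³}.
Row-reduce the matrix with b₁, b₂, b₃, b₄ as columns; the null space gives the coefficients.
One solution (up to scaling) is (2, -1, -3, -1).

2b₁ - b₂ - 3b₃ - b₄ = 0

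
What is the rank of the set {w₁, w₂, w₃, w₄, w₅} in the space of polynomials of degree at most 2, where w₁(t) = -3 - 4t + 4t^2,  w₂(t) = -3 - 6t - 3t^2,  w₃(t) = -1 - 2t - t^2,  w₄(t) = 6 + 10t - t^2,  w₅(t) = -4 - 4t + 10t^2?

2

Represent each element by its coordinate vector in ℝ³.
Apply Gaussian elimination to the matrix whose rows are w₁, w₂, w₃, w₄, w₅.
Reduction leaves 2 leading entries, giving rank 2.
(With 5 elements in a 3-dimensional space the rank is at most 3.)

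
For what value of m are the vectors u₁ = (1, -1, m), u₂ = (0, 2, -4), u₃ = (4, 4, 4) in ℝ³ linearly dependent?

Place the vectors as rows of a 3×3 matrix; dependence ⇔ determinant zero.
Expanding, det = 40 - 8*m.
Setting this to zero gives m = 5.

m = 5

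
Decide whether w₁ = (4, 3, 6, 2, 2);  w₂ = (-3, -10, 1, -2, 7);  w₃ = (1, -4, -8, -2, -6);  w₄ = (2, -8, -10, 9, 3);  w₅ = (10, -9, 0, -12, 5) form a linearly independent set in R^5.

linearly independent

Row-reduce the matrix whose columns are w₁, w₂, w₃, w₄, w₅.
The reduction yields 5 nonzero rows, so the rank is 5.
Since rank = 5 (the number of vectors), the set is linearly independent.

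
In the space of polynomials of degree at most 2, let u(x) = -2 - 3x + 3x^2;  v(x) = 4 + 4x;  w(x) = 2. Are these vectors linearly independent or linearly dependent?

Take coordinates with respect to the standard basis {1, x, x^2}.
Form the 3×3 matrix with these as columns; its determinant is -24.
A nonzero determinant means the columns are linearly independent.

linearly independent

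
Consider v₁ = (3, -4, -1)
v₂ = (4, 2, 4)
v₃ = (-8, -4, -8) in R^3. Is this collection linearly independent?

linearly dependent

One vector is a scalar multiple of another, so the set is dependent.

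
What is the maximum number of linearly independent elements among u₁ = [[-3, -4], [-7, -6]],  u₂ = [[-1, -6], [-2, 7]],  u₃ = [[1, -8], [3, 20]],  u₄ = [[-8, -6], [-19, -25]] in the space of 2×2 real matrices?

2

Use coordinates relative to {E₁₁, E₁₂, E₂₁, E₂₂}.
Row-reduce the 4×4 matrix with these as rows.
Exactly 2 pivots survive; hence the rank is 2.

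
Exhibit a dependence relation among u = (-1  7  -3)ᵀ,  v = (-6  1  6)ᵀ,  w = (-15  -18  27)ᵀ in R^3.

Row-reduce the matrix with u, v, w as columns; the null space gives the coefficients.
A generator of the null space is (3, -3, 1).

3u - 3v + w = 0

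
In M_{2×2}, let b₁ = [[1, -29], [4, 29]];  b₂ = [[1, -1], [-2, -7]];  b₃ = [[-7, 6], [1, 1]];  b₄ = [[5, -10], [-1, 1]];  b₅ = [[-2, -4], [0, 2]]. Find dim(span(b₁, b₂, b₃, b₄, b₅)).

Represent each element by its coordinate vector in ℝ⁴.
Form the matrix with b₁, b₂, b₃, b₄, b₅ as columns and reduce.
The echelon form has 3 nonzero rows, so the rank is 3.
(With 5 elements in a 4-dimensional space the rank is at most 4.)

dim = 3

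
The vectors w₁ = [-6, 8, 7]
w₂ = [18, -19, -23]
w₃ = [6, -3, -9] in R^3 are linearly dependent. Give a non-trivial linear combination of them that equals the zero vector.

2w₁ + w₂ - w₃ = 0

Set up α₁w₁ + … + α₃w₃ = 0 and solve the homogeneous system.
One solution (up to scaling) is (2, 1, -1).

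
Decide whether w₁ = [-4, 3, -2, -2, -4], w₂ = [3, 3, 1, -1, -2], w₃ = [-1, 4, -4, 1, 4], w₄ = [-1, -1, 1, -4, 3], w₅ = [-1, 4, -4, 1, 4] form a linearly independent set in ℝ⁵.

linearly dependent

Two of the vectors are equal, giving an immediate dependence.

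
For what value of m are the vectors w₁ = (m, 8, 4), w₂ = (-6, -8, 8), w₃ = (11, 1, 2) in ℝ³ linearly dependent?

m = 47

Dependence holds iff the 3×3 matrix [w₁ w₂ w₃] is singular.
Cofactor expansion gives det = 1128 - 24*m.
Setting this to zero gives m = 47.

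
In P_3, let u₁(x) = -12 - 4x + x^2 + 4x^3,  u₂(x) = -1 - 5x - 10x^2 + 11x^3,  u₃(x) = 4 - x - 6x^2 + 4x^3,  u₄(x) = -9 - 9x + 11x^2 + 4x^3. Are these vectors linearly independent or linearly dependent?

Take coordinates with respect to the standard basis {1, x, …, x^3}.
Row-reduce the matrix whose columns are u₁, u₂, u₃, u₄.
The reduction yields 4 nonzero rows, so the rank is 4.
Since rank = 4 (the number of vectors), the set is linearly independent.

linearly independent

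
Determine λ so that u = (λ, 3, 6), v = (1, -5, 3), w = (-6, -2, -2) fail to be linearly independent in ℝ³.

λ = 15

Place the vectors as rows of a 3×3 matrix; dependence ⇔ determinant zero.
The determinant works out to 16*λ - 240.
Setting this to zero gives λ = 15.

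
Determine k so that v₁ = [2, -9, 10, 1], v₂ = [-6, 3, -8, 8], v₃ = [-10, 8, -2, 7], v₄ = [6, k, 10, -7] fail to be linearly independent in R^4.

k = -57/11

The vectors are dependent exactly when the determinant of the matrix with rows v₁, v₂, v₃, v₄ vanishes.
Expanding, det = -528*k - 2736.
Solving -528*k - 2736 = 0 yields k = -57/11.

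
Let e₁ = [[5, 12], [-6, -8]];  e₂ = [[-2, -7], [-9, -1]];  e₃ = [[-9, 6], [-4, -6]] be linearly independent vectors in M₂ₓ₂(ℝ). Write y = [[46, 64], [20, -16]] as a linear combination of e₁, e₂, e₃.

Take coordinate vectors relative to {E₁₁, E₁₂, E₂₁, E₂₂}.
Write y = α₁e₁ + … + α₃e₃ and equate components.
The system has the unique solution (α₁, α₂, α₃) = (4, -4, -2).

y = 4e₁ - 4e₂ - 2e₃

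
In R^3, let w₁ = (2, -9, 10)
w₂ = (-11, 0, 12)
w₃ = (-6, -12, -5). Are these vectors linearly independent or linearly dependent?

linearly independent

Form the 3×3 matrix with these as columns; its determinant is 2751.
A nonzero determinant means the columns are linearly independent.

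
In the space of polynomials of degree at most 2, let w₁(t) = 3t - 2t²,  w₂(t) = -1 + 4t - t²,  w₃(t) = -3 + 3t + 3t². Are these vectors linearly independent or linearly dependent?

Take coordinates with respect to the standard basis {1, t, t²}.
Form the 3×3 matrix with these as columns; its determinant is 0.
A zero determinant means the columns are linearly dependent.

linearly dependent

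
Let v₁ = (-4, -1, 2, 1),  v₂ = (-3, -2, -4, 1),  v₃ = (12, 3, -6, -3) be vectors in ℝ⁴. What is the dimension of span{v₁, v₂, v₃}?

2

Put the 4×3 matrix [v₁|v₂|v₃] into echelon form.
There are 2 pivot columns, so rank = 2.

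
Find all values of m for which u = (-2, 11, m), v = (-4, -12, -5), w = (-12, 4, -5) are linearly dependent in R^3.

Place the vectors as rows of a 3×3 matrix; dependence ⇔ determinant zero.
Cofactor expansion gives det = 280 - 160*m.
This vanishes exactly when m = 7/4.

m = 7/4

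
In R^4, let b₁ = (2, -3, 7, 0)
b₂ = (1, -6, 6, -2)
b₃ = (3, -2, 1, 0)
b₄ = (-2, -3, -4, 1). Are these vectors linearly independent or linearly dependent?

Row-reduce the matrix whose columns are b₁, b₂, b₃, b₄.
The reduction yields 4 nonzero rows, so the rank is 4.
Since rank = 4 (the number of vectors), the set is linearly independent.

linearly independent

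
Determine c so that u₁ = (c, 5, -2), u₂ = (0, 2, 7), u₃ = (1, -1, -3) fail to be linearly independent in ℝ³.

c = -39

Dependence holds iff the 3×3 matrix [u₁ u₂ u₃] is singular.
The determinant works out to c + 39.
Solving c + 39 = 0 yields c = -39.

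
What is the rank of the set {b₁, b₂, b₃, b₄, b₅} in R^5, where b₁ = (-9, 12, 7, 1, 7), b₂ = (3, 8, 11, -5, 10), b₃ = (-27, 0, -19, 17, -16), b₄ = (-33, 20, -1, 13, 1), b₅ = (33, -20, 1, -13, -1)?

Form the matrix with b₁, b₂, b₃, b₄, b₅ as columns and reduce.
Exactly 2 pivots survive; hence the rank is 2.

2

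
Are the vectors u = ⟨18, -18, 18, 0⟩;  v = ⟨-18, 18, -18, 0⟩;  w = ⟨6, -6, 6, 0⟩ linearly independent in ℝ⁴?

Place the vectors as rows of a 3×4 matrix and reduce to echelon form.
The reduction yields 1 nonzero row, so the rank is 1.
Since rank 1 < 3, the set is linearly dependent.

linearly dependent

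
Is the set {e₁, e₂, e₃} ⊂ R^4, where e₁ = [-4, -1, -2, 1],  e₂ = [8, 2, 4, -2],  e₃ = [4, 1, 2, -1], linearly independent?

Row-reduce the matrix whose columns are e₁, e₂, e₃.
The reduction yields 1 nonzero row, so the rank is 1.
Since rank 1 < 3, the set is linearly dependent.

linearly dependent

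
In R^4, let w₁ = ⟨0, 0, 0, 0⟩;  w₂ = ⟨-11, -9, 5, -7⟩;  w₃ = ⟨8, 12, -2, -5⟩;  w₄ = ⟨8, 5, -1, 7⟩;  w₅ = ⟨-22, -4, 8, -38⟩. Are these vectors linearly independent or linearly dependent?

There are 5 vectors in a 4-dimensional space, so they cannot be linearly independent.

linearly dependent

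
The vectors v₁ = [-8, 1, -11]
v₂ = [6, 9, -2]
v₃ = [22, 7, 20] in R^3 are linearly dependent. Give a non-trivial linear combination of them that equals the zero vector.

Set up α₁v₁ + … + α₃v₃ = 0 and solve the homogeneous system.
A generator of the null space is (2, -1, 1).

2v₁ - v₂ + v₃ = 0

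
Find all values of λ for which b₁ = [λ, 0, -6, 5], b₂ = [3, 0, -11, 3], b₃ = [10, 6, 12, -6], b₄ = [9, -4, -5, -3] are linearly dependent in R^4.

The set is linearly dependent precisely when det[b₁; b₂; b₃; b₄] = 0.
Cofactor expansion gives det = -408*λ - 2992.
This vanishes exactly when λ = -22/3.

λ = -22/3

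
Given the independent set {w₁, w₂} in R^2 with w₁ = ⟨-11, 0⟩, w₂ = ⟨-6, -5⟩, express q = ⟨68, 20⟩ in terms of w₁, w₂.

q = -4w₁ - 4w₂

Solve the system with w₁, w₂ as columns and q as the right-hand side.
The system has the unique solution (c₁, c₂) = (-4, -4).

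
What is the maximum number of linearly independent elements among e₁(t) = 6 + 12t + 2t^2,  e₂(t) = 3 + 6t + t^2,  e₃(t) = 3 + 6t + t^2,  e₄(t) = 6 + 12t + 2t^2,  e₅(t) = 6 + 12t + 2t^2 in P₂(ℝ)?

Represent each element by its coordinate vector in ℝ³.
Row-reduce the 5×3 matrix with these as rows.
The echelon form has 1 nonzero row, so the rank is 1.
(With 5 elements in a 3-dimensional space the rank is at most 3.)

1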